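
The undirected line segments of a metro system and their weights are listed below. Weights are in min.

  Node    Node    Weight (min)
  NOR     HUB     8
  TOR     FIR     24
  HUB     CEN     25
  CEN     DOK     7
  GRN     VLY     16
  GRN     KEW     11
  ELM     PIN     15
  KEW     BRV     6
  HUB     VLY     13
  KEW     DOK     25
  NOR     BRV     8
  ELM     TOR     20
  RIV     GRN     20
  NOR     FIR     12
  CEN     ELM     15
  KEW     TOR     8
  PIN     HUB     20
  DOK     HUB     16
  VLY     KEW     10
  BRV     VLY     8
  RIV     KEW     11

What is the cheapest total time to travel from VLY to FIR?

28 min

Settle nodes by increasing distance from VLY:
VLY: 0
BRV: 8  (via VLY)
KEW: 10  (via VLY)
HUB: 13  (via VLY)
GRN: 16  (via VLY)
NOR: 16  (via BRV)
TOR: 18  (via KEW)
RIV: 21  (via KEW)
FIR: 28  (via NOR)
Shortest route: VLY–BRV–NOR–FIR = 28 min.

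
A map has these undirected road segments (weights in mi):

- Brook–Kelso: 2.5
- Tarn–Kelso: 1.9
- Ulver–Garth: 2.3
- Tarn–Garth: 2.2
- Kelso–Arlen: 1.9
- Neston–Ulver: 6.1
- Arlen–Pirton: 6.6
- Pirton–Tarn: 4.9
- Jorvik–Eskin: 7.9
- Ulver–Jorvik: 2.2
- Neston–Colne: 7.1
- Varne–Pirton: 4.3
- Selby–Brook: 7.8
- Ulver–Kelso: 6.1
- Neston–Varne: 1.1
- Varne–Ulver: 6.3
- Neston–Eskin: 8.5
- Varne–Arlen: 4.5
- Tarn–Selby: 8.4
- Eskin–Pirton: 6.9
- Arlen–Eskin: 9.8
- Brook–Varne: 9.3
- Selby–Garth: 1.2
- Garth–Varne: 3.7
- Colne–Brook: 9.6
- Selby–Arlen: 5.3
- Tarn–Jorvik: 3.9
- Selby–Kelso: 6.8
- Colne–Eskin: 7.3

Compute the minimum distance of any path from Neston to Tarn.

Settle nodes by increasing distance from Neston:
Neston: 0
Varne: 1.1  (via Neston)
Garth: 4.8  (via Varne)
Pirton: 5.4  (via Varne)
Arlen: 5.6  (via Varne)
Selby: 6  (via Garth)
Ulver: 6.1  (via Neston)
Tarn: 7  (via Garth)
Shortest route: Neston → Varne → Garth → Tarn = 7 mi.

7 mi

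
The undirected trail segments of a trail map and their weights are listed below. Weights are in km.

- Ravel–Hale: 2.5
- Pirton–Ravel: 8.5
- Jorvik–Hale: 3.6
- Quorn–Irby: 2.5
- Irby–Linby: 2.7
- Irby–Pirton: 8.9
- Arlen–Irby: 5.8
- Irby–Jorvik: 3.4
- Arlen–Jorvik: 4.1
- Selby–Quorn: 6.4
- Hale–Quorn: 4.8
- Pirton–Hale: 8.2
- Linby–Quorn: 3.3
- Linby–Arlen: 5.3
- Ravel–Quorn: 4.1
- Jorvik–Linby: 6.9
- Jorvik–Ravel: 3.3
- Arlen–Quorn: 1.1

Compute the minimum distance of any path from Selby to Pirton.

17.8 km

Settle nodes by increasing distance from Selby:
Selby: 0
Quorn: 6.4  (via Selby)
Arlen: 7.5  (via Quorn)
Irby: 8.9  (via Quorn)
Linby: 9.7  (via Quorn)
Ravel: 10.5  (via Quorn)
Hale: 11.2  (via Quorn)
Jorvik: 11.6  (via Arlen)
Pirton: 17.8  (via Irby)
Shortest route: Selby–Quorn–Irby–Pirton = 17.8 km.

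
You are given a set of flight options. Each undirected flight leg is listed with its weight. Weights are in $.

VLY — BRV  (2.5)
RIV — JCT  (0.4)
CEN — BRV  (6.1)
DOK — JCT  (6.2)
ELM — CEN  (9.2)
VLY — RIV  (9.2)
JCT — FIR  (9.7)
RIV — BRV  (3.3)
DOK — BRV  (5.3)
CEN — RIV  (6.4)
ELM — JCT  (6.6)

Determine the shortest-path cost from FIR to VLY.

Compare a few routes:
FIR–JCT–RIV–VLY: 9.7+0.4+9.2 = 19.3
FIR–JCT–DOK–BRV–VLY: 9.7+6.2+5.3+2.5 = 23.7
FIR–JCT–RIV–BRV–VLY: 9.7+0.4+3.3+2.5 = 15.9
The minimum is $15.9 via FIR–JCT–RIV–BRV–VLY.

$15.9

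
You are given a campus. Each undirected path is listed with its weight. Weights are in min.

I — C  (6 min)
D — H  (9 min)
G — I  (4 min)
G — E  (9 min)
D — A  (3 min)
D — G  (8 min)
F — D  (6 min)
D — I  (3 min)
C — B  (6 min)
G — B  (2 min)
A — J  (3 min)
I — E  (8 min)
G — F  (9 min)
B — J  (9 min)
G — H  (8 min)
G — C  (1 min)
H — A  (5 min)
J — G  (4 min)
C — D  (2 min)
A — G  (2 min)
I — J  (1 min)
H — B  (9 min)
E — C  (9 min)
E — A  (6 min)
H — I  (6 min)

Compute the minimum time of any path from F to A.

Shortest distances from F:
F: 0
D: 6  (via F)
C: 8  (via D)
A: 9  (via D)
Shortest route: F → D → A = 9 min.

9 min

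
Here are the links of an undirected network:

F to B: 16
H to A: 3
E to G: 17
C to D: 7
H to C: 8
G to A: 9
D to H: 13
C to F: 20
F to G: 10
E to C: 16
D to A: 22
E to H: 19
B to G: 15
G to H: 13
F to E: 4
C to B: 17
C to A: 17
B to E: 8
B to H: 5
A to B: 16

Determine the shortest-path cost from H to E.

13

Enumerating some paths:
H–E: 19 = 19
H–B–E: 5+8 = 13
H–B–F–E: 5+16+4 = 25
H–C–E: 8+16 = 24
Cheapest is H–B–E at 13.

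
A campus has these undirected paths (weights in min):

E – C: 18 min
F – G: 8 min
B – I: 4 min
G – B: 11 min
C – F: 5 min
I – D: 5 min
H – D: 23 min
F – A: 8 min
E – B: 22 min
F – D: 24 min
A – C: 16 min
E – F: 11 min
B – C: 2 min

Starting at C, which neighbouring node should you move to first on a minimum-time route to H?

B

Compare a few routes:
C - F - D - H: 5+24+23 = 52
C - B - I - D - H: 2+4+5+23 = 34
Cheapest is C - B - I - D - H at 34 min.
So from C the first move is to B.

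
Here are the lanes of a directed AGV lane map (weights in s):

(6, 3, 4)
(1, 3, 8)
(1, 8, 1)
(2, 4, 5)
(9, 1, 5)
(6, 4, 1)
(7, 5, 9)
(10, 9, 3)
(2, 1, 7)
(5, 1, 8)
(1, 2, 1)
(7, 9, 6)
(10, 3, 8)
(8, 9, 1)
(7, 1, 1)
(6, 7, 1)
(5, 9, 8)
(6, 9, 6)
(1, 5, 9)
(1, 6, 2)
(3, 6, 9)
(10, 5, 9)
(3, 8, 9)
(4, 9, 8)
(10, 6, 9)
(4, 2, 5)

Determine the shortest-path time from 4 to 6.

14 s

Compare a few routes:
4 - 9 - 1 - 6: 8+5+2 = 15
4 - 2 - 1 - 3 - 6: 5+7+8+9 = 29
4 - 2 - 1 - 6: 5+7+2 = 14
Cheapest is 4 - 2 - 1 - 6 at 14 s.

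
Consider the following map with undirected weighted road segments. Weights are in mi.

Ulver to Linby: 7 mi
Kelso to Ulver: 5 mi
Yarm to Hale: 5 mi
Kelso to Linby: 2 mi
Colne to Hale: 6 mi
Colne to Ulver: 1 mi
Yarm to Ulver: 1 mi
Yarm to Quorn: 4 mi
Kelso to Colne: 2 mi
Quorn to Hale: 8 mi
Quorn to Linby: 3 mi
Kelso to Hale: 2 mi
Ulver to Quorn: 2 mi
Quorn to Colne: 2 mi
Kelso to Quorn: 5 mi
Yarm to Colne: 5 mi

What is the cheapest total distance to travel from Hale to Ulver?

5 mi

Compare a few routes:
Hale → Kelso → Colne → Ulver: 2+2+1 = 5
Hale → Yarm → Ulver: 5+1 = 6
The minimum is 5 mi via Hale → Kelso → Colne → Ulver.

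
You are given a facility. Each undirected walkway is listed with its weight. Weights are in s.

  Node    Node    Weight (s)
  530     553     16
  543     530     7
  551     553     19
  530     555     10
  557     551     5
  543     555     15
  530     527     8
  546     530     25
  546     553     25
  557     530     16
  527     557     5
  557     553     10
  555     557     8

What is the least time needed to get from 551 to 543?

25 s

Settle nodes by increasing distance from 551:
551: 0
557: 5  (via 551)
527: 10  (via 557)
555: 13  (via 557)
553: 15  (via 557)
530: 18  (via 527)
543: 25  (via 530)
Shortest route: 551 → 557 → 527 → 530 → 543 = 25 s.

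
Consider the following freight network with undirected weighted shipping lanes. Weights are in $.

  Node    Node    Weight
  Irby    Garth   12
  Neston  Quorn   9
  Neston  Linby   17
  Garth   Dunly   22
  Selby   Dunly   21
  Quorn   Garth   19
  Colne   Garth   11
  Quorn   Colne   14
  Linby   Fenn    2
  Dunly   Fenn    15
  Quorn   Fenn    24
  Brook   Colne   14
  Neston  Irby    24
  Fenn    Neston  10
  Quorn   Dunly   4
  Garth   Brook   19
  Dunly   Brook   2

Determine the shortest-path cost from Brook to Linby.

Enumerating some paths:
Brook–Dunly–Fenn–Linby: 2+15+2 = 19
Brook–Dunly–Quorn–Fenn–Linby: 2+4+24+2 = 32
Brook–Dunly–Quorn–Neston–Fenn–Linby: 2+4+9+10+2 = 27
Brook–Dunly–Quorn–Neston–Linby: 2+4+9+17 = 32
Cheapest is Brook–Dunly–Fenn–Linby at $19.

$19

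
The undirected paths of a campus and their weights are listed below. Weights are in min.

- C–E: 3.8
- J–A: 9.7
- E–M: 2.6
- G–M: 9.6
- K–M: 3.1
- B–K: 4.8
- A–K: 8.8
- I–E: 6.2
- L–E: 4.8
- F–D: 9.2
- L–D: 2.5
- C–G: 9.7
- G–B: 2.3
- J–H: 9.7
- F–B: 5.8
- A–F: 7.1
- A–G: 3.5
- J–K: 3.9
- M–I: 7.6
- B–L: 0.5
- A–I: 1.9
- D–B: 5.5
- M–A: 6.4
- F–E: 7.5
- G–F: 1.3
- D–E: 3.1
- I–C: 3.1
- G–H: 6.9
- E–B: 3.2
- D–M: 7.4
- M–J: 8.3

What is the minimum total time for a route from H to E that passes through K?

Shortest H→K: H → J → K = 13.6
Best K to E: K → M → E costing 5.7
Total via K: 13.6 + 5.7 = 19.3 min.

19.3 min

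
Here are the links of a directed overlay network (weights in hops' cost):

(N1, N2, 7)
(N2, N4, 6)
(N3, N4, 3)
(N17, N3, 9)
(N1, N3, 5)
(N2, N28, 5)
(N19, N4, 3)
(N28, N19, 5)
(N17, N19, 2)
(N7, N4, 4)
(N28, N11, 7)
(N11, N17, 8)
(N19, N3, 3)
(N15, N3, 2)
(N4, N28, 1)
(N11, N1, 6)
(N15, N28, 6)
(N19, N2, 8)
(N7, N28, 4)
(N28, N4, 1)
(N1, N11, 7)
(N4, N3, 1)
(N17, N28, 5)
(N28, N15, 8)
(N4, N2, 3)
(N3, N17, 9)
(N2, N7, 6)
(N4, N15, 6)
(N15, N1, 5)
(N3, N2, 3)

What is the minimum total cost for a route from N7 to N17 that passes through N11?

19 hops' cost

Best N7 to N11: N7 → N28 → N11 costing 11
Shortest N11→N17: N11 → N17 = 8
Total via N11: 11 + 8 = 19 hops' cost.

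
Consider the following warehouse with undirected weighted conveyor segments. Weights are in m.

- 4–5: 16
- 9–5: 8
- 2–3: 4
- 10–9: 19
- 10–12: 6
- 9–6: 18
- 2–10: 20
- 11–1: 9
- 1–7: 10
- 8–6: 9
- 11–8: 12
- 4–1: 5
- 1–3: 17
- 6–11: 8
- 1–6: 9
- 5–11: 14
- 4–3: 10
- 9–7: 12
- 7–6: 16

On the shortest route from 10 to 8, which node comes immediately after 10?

9

Enumerating some paths:
10–9–5–11–8: 19+8+14+12 = 53
10–9–6–8: 19+18+9 = 46
Cheapest is 10–9–6–8 at 46 m.
So from 10 the first move is to 9.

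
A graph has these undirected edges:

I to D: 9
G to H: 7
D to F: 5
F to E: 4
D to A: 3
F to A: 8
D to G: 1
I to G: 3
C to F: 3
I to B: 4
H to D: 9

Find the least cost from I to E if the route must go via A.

Shortest I→A: I → G → D → A = 7
Shortest A→E: A → F → E = 12
Total via A: 7 + 12 = 19.

19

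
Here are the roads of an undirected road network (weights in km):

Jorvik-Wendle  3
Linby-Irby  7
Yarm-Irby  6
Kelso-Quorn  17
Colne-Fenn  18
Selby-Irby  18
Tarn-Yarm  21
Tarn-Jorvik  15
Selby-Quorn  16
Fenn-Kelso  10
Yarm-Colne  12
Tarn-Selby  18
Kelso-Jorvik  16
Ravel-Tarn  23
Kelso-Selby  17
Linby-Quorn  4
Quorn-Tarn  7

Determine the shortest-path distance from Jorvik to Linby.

Shortest distances from Jorvik:
Jorvik: 0
Wendle: 3  (via Jorvik)
Tarn: 15  (via Jorvik)
Kelso: 16  (via Jorvik)
Quorn: 22  (via Tarn)
Linby: 26  (via Quorn)
Shortest route: Jorvik–Tarn–Quorn–Linby = 26 km.

26 km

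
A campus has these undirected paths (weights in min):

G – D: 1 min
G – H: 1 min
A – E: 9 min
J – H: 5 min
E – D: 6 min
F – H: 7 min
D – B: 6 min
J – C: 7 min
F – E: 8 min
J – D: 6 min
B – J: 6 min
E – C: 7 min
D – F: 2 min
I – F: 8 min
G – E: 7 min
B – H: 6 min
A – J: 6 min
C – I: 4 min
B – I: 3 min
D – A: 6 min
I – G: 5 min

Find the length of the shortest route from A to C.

Shortest distances from A:
A: 0
D: 6  (via A)
J: 6  (via A)
G: 7  (via D)
F: 8  (via D)
H: 8  (via G)
E: 9  (via A)
B: 12  (via D)
I: 12  (via G)
C: 13  (via J)
Shortest route: A–J–C = 13 min.

13 min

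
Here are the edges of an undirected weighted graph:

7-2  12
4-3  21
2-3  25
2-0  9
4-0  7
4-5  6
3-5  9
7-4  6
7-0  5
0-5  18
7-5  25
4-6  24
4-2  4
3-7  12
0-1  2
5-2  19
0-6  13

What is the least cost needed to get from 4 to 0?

7

Running Dijkstra from 4:
4: 0
2: 4  (via 4)
5: 6  (via 4)
7: 6  (via 4)
0: 7  (via 4)
Shortest route: 4–0 = 7.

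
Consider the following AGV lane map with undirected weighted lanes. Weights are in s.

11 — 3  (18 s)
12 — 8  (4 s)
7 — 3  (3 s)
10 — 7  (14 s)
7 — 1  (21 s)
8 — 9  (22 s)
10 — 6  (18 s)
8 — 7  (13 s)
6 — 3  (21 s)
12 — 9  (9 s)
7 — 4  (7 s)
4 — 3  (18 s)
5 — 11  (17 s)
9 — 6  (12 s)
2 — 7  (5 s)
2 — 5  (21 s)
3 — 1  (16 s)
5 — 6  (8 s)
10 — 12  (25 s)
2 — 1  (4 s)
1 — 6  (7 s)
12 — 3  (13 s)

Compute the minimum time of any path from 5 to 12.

Candidate routes:
5 → 6 → 1 → 2 → 7 → 3 → 12: 8+7+4+5+3+13 = 40
5 → 6 → 9 → 12: 8+12+9 = 29
5 → 6 → 1 → 2 → 7 → 8 → 12: 8+7+4+5+13+4 = 41
The minimum is 29 s via 5 → 6 → 9 → 12.

29 s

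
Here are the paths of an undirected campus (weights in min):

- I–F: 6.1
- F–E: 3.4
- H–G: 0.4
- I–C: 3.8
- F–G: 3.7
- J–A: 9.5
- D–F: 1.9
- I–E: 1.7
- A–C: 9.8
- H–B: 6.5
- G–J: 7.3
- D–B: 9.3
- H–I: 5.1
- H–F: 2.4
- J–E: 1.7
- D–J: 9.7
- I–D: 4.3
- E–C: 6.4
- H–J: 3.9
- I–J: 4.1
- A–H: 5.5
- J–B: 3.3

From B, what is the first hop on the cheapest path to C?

J

Compare a few routes:
B → J → E → I → C: 3.3+1.7+1.7+3.8 = 10.5
B → J → I → C: 3.3+4.1+3.8 = 11.2
The minimum is 10.5 min via B → J → E → I → C.
So from B the first move is to J.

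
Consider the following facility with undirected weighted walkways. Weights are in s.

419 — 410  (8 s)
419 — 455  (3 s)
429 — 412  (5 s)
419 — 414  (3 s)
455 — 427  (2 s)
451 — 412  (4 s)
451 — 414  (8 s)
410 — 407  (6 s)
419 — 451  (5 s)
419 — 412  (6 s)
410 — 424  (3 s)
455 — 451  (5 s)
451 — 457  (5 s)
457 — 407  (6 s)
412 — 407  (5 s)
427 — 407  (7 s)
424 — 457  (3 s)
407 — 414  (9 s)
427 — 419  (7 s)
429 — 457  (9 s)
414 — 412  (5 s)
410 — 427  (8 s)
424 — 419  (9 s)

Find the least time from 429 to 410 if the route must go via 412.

Best 429 to 412: 429–412 costing 5
Shortest 412→410: 412–407–410 = 11
Total via 412: 5 + 11 = 16 s.

16 s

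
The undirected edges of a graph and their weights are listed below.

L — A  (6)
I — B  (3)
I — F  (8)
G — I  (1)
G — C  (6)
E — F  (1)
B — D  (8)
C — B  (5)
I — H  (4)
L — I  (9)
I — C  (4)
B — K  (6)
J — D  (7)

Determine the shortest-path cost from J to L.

Settle nodes by increasing distance from J:
J: 0
D: 7  (via J)
B: 15  (via D)
I: 18  (via B)
G: 19  (via I)
C: 20  (via B)
K: 21  (via B)
H: 22  (via I)
F: 26  (via I)
E: 27  (via F)
L: 27  (via I)
Shortest route: J → D → B → I → L = 27.

27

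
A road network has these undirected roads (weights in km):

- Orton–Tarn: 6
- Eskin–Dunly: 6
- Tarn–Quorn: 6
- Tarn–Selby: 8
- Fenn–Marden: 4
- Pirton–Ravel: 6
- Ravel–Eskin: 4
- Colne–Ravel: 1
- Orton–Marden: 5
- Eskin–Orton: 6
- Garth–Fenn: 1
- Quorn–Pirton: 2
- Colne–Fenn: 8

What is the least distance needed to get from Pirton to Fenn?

Enumerating some paths:
Pirton - Ravel - Colne - Fenn: 6+1+8 = 15
Pirton - Ravel - Eskin - Orton - Marden - Fenn: 6+4+6+5+4 = 25
Pirton - Quorn - Tarn - Orton - Marden - Fenn: 2+6+6+5+4 = 23
The minimum is 15 km via Pirton - Ravel - Colne - Fenn.

15 km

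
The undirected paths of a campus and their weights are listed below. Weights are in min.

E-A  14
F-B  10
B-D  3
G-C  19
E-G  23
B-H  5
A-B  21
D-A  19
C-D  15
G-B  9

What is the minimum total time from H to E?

Running Dijkstra from H:
H: 0
B: 5  (via H)
D: 8  (via B)
G: 14  (via B)
F: 15  (via B)
C: 23  (via D)
A: 26  (via B)
E: 37  (via G)
Shortest route: H–B–G–E = 37 min.

37 min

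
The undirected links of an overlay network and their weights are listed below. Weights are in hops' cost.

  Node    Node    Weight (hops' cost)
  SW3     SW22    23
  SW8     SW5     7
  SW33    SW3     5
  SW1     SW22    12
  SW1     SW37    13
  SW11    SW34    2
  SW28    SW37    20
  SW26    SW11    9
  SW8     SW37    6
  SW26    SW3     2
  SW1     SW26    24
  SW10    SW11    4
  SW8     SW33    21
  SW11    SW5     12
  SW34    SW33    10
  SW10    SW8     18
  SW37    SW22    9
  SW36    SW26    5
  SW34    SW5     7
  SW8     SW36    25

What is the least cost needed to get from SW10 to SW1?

37 hops' cost

Enumerating some paths:
SW10–SW11–SW5–SW8–SW37–SW1: 4+12+7+6+13 = 42
SW10–SW11–SW34–SW5–SW8–SW37–SW1: 4+2+7+7+6+13 = 39
SW10–SW11–SW26–SW1: 4+9+24 = 37
Cheapest is SW10–SW11–SW26–SW1 at 37 hops' cost.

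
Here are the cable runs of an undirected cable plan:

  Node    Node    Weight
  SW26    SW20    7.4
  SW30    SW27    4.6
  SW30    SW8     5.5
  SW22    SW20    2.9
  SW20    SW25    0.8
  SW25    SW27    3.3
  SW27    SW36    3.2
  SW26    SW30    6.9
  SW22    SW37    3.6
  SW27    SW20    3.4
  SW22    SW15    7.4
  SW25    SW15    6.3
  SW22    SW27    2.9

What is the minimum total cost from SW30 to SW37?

11.1

Compare a few routes:
SW30–SW27–SW22–SW37: 4.6+2.9+3.6 = 11.1
SW30–SW27–SW20–SW22–SW37: 4.6+3.4+2.9+3.6 = 14.5
SW30–SW26–SW20–SW22–SW37: 6.9+7.4+2.9+3.6 = 20.8
SW30–SW27–SW25–SW20–SW22–SW37: 4.6+3.3+0.8+2.9+3.6 = 15.2
The minimum is 11.1 via SW30–SW27–SW22–SW37.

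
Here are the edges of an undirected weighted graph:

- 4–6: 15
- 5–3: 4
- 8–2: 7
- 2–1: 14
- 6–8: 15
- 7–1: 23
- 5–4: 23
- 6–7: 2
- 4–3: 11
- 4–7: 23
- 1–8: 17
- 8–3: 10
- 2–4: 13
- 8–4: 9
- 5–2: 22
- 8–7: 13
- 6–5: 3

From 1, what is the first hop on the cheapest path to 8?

Compare a few routes:
1 → 2 → 8: 14+7 = 21
1 → 8: 17 = 17
1 → 2 → 4 → 8: 14+13+9 = 36
Cheapest is 1 → 8 at 17.
So from 1 the first move is to 8.

8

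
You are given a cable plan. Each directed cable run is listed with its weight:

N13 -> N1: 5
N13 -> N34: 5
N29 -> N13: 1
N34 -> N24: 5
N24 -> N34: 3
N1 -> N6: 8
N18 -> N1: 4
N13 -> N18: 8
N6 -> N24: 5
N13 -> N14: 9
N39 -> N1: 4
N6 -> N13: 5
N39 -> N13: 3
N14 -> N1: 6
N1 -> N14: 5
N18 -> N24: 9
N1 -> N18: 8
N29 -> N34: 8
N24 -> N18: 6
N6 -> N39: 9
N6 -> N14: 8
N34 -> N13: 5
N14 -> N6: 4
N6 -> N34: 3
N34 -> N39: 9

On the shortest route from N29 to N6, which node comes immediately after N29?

Enumerating some paths:
N29–N13–N1–N6: 1+5+8 = 14
N29–N13–N1–N14–N6: 1+5+5+4 = 15
N29–N13–N18–N1–N6: 1+8+4+8 = 21
The minimum is 14 via N29–N13–N1–N6.
So from N29 the first move is to N13.

N13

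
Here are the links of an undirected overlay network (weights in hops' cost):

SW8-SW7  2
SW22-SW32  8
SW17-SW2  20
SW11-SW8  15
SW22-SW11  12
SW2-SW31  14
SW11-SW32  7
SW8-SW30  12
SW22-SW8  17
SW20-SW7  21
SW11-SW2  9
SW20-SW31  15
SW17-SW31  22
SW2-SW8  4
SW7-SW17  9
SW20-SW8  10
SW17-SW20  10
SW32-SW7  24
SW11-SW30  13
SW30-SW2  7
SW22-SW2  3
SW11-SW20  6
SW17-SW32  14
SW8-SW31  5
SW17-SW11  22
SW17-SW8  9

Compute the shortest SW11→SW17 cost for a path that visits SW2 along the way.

22 hops' cost

Best SW11 to SW2: SW11 → SW2 costing 9
Shortest SW2→SW17: SW2 → SW8 → SW17 = 13
Total via SW2: 9 + 13 = 22 hops' cost.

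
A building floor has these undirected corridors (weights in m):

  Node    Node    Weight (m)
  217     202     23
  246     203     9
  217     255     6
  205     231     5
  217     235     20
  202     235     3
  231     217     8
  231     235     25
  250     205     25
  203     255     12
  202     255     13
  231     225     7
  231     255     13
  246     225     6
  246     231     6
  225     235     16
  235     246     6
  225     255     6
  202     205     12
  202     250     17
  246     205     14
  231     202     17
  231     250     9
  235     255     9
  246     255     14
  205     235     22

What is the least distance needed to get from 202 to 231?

15 m

Enumerating some paths:
202 - 235 - 246 - 231: 3+6+6 = 15
202 - 231: 17 = 17
Cheapest is 202 - 235 - 246 - 231 at 15 m.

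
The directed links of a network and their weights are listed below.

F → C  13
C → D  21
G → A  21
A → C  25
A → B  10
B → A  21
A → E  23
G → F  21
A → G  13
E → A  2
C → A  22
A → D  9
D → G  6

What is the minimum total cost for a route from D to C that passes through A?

52

Shortest D→A: D → G → A = 27
Best A to C: A → C costing 25
Total via A: 27 + 25 = 52.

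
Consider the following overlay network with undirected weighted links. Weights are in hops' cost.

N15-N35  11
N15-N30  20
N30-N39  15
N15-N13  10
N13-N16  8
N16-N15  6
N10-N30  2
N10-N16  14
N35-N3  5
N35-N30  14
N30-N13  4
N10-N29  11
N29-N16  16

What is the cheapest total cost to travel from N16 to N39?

Enumerating some paths:
N16 → N13 → N30 → N39: 8+4+15 = 27
N16 → N10 → N30 → N39: 14+2+15 = 31
Cheapest is N16 → N13 → N30 → N39 at 27 hops' cost.

27 hops' cost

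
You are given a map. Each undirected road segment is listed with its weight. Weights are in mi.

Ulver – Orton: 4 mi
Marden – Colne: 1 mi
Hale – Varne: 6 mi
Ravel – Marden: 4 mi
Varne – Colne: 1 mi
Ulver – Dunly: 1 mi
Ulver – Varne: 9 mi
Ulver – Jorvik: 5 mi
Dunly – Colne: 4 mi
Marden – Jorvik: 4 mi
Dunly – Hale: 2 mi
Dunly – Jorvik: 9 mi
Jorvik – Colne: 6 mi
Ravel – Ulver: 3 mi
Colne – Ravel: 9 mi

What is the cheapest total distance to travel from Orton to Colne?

9 mi

Candidate routes:
Orton - Ulver - Ravel - Marden - Colne: 4+3+4+1 = 12
Orton - Ulver - Varne - Colne: 4+9+1 = 14
Orton - Ulver - Dunly - Colne: 4+1+4 = 9
Orton - Ulver - Jorvik - Marden - Colne: 4+5+4+1 = 14
Cheapest is Orton - Ulver - Dunly - Colne at 9 mi.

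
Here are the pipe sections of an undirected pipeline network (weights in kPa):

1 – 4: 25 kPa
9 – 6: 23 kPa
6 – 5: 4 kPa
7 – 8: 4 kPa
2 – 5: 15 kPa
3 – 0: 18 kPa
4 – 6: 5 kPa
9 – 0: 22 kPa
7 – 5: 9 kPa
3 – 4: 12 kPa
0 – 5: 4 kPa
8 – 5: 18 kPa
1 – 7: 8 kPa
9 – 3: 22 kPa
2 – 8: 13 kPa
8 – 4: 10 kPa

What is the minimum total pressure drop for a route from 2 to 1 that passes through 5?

32 kPa

Shortest 2→5: 2 → 5 = 15
Best 5 to 1: 5 → 7 → 1 costing 17
Total via 5: 15 + 17 = 32 kPa.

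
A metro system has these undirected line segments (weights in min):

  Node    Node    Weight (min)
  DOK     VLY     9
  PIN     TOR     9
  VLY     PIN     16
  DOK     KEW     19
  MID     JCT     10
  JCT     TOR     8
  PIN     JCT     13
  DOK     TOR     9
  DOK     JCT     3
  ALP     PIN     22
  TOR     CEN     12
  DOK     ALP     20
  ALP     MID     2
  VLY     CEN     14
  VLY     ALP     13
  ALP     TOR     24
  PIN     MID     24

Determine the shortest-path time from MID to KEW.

Compare a few routes:
MID → ALP → VLY → DOK → KEW: 2+13+9+19 = 43
MID → JCT → DOK → KEW: 10+3+19 = 32
MID → ALP → DOK → KEW: 2+20+19 = 41
The minimum is 32 min via MID → JCT → DOK → KEW.

32 min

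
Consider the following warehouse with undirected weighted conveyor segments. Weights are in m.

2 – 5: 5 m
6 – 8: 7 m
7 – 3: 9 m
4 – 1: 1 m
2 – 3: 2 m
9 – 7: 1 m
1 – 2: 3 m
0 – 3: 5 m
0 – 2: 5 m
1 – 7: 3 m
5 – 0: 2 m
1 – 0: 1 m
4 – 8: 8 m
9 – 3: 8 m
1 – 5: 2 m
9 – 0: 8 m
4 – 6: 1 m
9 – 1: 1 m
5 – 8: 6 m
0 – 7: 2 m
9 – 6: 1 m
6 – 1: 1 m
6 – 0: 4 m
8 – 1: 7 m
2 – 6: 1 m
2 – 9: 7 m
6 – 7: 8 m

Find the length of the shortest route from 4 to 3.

Shortest distances from 4:
4: 0
1: 1  (via 4)
6: 1  (via 4)
0: 2  (via 1)
2: 2  (via 6)
9: 2  (via 1)
5: 3  (via 1)
7: 3  (via 9)
3: 4  (via 2)
Shortest route: 4 → 6 → 2 → 3 = 4 m.

4 m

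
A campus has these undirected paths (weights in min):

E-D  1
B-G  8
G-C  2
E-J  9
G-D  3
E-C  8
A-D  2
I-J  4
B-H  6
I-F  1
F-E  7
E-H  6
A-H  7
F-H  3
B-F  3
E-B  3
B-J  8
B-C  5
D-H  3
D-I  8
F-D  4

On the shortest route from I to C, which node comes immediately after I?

Candidate routes:
I → F → D → G → C: 1+4+3+2 = 10
I → F → B → C: 1+3+5 = 9
Cheapest is I → F → B → C at 9 min.
So from I the first move is to F.

F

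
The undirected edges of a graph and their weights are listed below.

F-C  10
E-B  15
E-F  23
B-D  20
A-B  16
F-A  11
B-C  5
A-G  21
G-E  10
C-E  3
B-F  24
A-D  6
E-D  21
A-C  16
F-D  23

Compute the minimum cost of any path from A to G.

21

Candidate routes:
A - B - C - E - G: 16+5+3+10 = 34
A - G: 21 = 21
A - C - E - G: 16+3+10 = 29
The minimum is 21 via A - G.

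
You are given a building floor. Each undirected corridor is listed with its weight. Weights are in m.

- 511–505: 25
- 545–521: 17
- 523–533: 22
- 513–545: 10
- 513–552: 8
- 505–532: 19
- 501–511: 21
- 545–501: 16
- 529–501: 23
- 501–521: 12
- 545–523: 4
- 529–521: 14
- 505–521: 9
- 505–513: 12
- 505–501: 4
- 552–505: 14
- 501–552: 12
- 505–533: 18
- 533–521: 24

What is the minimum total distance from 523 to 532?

Settle nodes by increasing distance from 523:
523: 0
545: 4  (via 523)
513: 14  (via 545)
501: 20  (via 545)
521: 21  (via 545)
533: 22  (via 523)
552: 22  (via 513)
505: 24  (via 501)
529: 35  (via 521)
511: 41  (via 501)
532: 43  (via 505)
Shortest route: 523 → 545 → 501 → 505 → 532 = 43 m.

43 m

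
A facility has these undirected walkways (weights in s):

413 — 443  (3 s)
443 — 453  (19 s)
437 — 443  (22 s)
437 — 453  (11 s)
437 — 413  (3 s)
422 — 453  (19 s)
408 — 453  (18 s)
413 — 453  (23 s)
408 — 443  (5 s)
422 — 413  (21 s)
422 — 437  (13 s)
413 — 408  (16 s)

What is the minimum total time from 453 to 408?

Enumerating some paths:
453–408: 18 = 18
453–443–408: 19+5 = 24
453–437–413–443–408: 11+3+3+5 = 22
Cheapest is 453–408 at 18 s.

18 s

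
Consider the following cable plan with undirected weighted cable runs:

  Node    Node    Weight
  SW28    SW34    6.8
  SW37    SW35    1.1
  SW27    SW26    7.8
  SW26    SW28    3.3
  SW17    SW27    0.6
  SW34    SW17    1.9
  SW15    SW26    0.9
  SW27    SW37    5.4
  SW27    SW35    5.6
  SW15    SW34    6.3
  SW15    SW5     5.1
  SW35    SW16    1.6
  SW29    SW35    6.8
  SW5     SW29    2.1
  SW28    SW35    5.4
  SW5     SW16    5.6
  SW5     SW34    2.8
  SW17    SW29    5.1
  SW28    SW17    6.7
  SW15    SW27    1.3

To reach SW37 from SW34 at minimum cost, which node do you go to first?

SW17

Compare a few routes:
SW34 → SW17 → SW27 → SW37: 1.9+0.6+5.4 = 7.9
SW34 → SW5 → SW16 → SW35 → SW37: 2.8+5.6+1.6+1.1 = 11.1
SW34 → SW17 → SW27 → SW35 → SW37: 1.9+0.6+5.6+1.1 = 9.2
Cheapest is SW34 → SW17 → SW27 → SW37 at 7.9.
So from SW34 the first move is to SW17.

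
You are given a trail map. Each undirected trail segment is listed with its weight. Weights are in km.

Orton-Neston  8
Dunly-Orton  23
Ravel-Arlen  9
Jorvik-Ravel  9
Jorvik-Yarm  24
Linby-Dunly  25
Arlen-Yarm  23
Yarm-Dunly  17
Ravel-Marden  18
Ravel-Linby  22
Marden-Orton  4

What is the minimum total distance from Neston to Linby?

Shortest distances from Neston:
Neston: 0
Orton: 8  (via Neston)
Marden: 12  (via Orton)
Ravel: 30  (via Marden)
Dunly: 31  (via Orton)
Jorvik: 39  (via Ravel)
Arlen: 39  (via Ravel)
Yarm: 48  (via Dunly)
Linby: 52  (via Ravel)
Shortest route: Neston–Orton–Marden–Ravel–Linby = 52 km.

52 km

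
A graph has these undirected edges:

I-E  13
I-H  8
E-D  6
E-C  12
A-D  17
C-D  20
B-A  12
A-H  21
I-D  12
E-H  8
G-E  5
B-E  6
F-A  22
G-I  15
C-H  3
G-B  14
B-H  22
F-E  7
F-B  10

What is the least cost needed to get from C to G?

Enumerating some paths:
C - E - G: 12+5 = 17
C - H - E - G: 3+8+5 = 16
C - H - I - G: 3+8+15 = 26
Cheapest is C - H - E - G at 16.

16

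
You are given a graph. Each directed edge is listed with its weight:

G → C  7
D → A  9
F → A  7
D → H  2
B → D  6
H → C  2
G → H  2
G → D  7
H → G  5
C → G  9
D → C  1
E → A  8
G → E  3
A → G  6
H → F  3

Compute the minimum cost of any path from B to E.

16

Running Dijkstra from B:
B: 0
D: 6  (via B)
C: 7  (via D)
H: 8  (via D)
F: 11  (via H)
G: 13  (via H)
A: 15  (via D)
E: 16  (via G)
Shortest route: B → D → H → G → E = 16.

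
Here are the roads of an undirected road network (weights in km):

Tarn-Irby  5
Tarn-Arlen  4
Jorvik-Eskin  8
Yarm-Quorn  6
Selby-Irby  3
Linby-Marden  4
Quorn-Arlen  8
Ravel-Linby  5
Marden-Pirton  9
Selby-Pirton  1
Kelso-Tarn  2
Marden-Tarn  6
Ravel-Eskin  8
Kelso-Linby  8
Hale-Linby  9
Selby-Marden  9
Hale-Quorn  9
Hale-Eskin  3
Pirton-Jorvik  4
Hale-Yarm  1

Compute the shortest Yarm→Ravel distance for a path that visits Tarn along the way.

33 km

Shortest Yarm→Tarn: Yarm → Quorn → Arlen → Tarn = 18
Shortest Tarn→Ravel: Tarn → Kelso → Linby → Ravel = 15
Total via Tarn: 18 + 15 = 33 km.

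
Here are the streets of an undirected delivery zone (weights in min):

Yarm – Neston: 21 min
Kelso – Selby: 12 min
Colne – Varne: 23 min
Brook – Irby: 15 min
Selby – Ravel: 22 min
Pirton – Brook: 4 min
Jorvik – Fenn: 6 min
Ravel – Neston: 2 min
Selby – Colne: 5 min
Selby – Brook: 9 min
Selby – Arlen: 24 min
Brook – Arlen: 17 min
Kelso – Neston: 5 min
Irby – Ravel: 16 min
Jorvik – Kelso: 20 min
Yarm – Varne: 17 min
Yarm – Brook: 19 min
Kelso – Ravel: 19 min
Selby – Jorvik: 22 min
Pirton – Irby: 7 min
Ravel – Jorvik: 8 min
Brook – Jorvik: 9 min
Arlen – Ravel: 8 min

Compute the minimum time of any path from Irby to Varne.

47 min

Shortest distances from Irby:
Irby: 0
Pirton: 7  (via Irby)
Brook: 11  (via Pirton)
Ravel: 16  (via Irby)
Neston: 18  (via Ravel)
Jorvik: 20  (via Brook)
Selby: 20  (via Brook)
Kelso: 23  (via Neston)
Arlen: 24  (via Ravel)
Colne: 25  (via Selby)
Fenn: 26  (via Jorvik)
Yarm: 30  (via Brook)
Varne: 47  (via Yarm)
Shortest route: Irby–Pirton–Brook–Yarm–Varne = 47 min.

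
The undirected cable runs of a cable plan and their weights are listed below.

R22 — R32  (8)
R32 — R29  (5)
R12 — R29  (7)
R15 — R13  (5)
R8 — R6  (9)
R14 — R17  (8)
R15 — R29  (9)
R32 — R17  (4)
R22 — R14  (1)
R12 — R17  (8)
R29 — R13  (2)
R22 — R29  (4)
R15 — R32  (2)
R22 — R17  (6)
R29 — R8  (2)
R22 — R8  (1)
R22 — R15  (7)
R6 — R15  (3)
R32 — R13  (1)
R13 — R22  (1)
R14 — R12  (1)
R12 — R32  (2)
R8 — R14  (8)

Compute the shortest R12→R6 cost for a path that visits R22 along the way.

Shortest R12→R22: R12–R14–R22 = 2
Shortest R22→R6: R22–R13–R32–R15–R6 = 7
Total via R22: 2 + 7 = 9.

9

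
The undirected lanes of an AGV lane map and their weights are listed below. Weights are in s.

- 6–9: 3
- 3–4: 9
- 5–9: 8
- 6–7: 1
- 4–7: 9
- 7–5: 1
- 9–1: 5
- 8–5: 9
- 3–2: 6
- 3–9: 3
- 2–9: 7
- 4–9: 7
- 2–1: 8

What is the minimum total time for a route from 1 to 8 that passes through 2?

29 s

Best 1 to 2: 1 → 2 costing 8
Shortest 2→8: 2 → 9 → 6 → 7 → 5 → 8 = 21
Total via 2: 8 + 21 = 29 s.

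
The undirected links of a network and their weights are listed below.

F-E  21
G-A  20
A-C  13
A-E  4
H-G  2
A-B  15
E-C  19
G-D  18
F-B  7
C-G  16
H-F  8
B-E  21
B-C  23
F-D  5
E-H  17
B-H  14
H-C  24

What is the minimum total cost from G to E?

Running Dijkstra from G:
G: 0
H: 2  (via G)
F: 10  (via H)
D: 15  (via F)
B: 16  (via H)
C: 16  (via G)
E: 19  (via H)
Shortest route: G → H → E = 19.

19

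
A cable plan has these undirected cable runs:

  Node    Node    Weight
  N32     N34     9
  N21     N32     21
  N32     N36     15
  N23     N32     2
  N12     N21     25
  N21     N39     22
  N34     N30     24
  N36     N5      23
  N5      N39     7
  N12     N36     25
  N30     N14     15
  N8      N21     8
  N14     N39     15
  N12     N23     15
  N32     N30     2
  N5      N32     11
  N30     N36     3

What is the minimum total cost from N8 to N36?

34

Running Dijkstra from N8:
N8: 0
N21: 8  (via N8)
N32: 29  (via N21)
N39: 30  (via N21)
N23: 31  (via N32)
N30: 31  (via N32)
N12: 33  (via N21)
N36: 34  (via N30)
Shortest route: N8 → N21 → N32 → N30 → N36 = 34.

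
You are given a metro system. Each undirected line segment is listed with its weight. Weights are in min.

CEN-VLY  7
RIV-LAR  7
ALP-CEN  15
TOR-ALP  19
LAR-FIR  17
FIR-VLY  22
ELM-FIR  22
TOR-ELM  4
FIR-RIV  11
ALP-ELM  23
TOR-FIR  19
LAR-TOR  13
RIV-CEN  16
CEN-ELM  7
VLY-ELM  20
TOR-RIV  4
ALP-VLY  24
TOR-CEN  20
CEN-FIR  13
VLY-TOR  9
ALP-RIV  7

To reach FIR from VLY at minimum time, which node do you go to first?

CEN

Candidate routes:
VLY - FIR: 22 = 22
VLY - CEN - FIR: 7+13 = 20
The minimum is 20 min via VLY - CEN - FIR.
So from VLY the first move is to CEN.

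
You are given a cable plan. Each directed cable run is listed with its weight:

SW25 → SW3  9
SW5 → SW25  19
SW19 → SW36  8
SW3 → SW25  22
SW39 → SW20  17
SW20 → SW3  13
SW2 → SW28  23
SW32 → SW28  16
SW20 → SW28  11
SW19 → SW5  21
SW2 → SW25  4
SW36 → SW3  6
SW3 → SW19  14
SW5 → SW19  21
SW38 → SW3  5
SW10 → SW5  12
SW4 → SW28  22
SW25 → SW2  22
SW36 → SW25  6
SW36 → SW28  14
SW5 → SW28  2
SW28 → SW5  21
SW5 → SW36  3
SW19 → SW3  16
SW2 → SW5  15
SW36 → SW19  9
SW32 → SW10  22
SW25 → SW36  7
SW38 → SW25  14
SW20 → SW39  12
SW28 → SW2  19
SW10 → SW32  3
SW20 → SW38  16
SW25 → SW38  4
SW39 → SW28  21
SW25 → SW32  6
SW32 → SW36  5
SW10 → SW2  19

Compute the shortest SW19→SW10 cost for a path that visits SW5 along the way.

Best SW19 to SW5: SW19–SW5 costing 21
Best SW5 to SW10: SW5–SW36–SW25–SW32–SW10 costing 37
Total via SW5: 21 + 37 = 58.

58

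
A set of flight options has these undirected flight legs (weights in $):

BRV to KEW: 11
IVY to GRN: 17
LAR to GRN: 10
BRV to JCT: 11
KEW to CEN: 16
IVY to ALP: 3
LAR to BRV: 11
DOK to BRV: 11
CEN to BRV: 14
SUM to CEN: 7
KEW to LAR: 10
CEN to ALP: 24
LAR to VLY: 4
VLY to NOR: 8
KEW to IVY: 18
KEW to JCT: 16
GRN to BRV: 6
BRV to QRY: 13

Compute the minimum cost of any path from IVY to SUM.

Enumerating some paths:
IVY–ALP–CEN–SUM: 3+24+7 = 34
IVY–KEW–CEN–SUM: 18+16+7 = 41
IVY–GRN–BRV–CEN–SUM: 17+6+14+7 = 44
The minimum is $34 via IVY–ALP–CEN–SUM.

$34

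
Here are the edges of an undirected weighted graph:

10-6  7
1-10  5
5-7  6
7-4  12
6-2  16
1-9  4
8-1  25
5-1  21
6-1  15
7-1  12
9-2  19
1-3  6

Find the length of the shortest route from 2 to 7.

Running Dijkstra from 2:
2: 0
6: 16  (via 2)
9: 19  (via 2)
1: 23  (via 9)
10: 23  (via 6)
3: 29  (via 1)
7: 35  (via 1)
Shortest route: 2–9–1–7 = 35.

35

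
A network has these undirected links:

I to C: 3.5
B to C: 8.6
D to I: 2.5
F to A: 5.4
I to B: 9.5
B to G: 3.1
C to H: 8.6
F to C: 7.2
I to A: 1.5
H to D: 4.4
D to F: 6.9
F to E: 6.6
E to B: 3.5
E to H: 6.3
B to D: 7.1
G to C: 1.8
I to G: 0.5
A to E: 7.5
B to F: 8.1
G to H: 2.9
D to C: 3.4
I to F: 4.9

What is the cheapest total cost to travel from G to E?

Settle nodes by increasing distance from G:
G: 0
I: 0.5  (via G)
C: 1.8  (via G)
A: 2  (via I)
H: 2.9  (via G)
D: 3  (via I)
B: 3.1  (via G)
F: 5.4  (via I)
E: 6.6  (via B)
Shortest route: G–B–E = 6.6.

6.6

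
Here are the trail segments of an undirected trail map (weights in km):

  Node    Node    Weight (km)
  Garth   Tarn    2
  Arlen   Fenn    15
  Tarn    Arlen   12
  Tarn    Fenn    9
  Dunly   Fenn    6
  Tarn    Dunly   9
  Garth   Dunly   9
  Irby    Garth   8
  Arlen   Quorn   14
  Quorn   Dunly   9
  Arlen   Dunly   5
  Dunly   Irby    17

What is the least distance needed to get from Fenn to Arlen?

Enumerating some paths:
Fenn–Arlen: 15 = 15
Fenn–Dunly–Arlen: 6+5 = 11
Fenn–Tarn–Dunly–Arlen: 9+9+5 = 23
Fenn–Tarn–Arlen: 9+12 = 21
The minimum is 11 km via Fenn–Dunly–Arlen.

11 km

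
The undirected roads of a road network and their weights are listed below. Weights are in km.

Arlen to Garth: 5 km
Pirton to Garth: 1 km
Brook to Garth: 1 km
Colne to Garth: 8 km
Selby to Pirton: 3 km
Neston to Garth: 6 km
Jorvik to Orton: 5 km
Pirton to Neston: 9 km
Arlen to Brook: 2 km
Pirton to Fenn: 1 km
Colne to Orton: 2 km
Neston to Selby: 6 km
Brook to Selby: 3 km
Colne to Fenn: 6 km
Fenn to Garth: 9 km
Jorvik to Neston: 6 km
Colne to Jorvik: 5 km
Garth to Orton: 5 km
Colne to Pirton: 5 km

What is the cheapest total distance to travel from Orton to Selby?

9 km

Settle nodes by increasing distance from Orton:
Orton: 0
Colne: 2  (via Orton)
Jorvik: 5  (via Orton)
Garth: 5  (via Orton)
Brook: 6  (via Garth)
Pirton: 6  (via Garth)
Fenn: 7  (via Pirton)
Arlen: 8  (via Brook)
Selby: 9  (via Brook)
Shortest route: Orton → Garth → Brook → Selby = 9 km.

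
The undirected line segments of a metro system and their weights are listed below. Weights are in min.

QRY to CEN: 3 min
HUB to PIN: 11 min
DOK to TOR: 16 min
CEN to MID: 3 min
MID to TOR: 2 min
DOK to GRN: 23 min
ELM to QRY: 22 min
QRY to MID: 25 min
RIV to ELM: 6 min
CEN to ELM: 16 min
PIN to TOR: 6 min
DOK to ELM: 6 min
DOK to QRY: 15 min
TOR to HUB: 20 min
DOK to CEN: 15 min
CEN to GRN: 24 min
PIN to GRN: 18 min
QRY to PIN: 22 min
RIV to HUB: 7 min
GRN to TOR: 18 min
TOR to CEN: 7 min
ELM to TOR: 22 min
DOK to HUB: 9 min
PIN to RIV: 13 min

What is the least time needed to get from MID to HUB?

Running Dijkstra from MID:
MID: 0
TOR: 2  (via MID)
CEN: 3  (via MID)
QRY: 6  (via CEN)
PIN: 8  (via TOR)
DOK: 18  (via TOR)
ELM: 19  (via CEN)
HUB: 19  (via PIN)
Shortest route: MID–TOR–PIN–HUB = 19 min.

19 min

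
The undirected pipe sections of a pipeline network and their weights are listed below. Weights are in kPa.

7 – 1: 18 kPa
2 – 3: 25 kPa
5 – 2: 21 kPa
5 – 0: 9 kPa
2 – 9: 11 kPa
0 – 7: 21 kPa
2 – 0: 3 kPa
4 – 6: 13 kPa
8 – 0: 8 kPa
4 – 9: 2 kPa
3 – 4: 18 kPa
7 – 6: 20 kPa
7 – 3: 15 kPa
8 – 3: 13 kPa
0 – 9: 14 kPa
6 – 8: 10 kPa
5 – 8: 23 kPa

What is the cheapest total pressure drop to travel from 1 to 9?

53 kPa

Running Dijkstra from 1:
1: 0
7: 18  (via 1)
3: 33  (via 7)
6: 38  (via 7)
0: 39  (via 7)
2: 42  (via 0)
8: 46  (via 3)
5: 48  (via 0)
4: 51  (via 3)
9: 53  (via 0)
Shortest route: 1 → 7 → 0 → 9 = 53 kPa.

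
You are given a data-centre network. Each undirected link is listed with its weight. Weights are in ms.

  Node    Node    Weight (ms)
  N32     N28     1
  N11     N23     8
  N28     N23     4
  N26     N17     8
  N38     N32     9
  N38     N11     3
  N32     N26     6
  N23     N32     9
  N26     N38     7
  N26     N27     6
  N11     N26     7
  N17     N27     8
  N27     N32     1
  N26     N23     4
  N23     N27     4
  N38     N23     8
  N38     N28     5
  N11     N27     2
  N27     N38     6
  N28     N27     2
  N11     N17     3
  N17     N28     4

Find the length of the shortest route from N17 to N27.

5 ms

Enumerating some paths:
N17 - N11 - N27: 3+2 = 5
N17 - N28 - N32 - N27: 4+1+1 = 6
Cheapest is N17 - N11 - N27 at 5 ms.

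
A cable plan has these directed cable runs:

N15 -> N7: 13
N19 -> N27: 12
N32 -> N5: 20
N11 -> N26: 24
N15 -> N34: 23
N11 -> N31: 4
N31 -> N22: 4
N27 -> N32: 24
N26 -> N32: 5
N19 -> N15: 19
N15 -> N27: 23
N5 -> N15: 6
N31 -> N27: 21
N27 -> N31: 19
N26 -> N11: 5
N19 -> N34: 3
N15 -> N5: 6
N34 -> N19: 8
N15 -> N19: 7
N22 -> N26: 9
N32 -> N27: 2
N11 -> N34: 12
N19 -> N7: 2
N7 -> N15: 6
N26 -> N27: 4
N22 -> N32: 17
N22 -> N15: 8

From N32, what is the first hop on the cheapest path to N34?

N5

Candidate routes:
N32 → N27 → N31 → N22 → N15 → N19 → N34: 2+19+4+8+7+3 = 43
N32 → N5 → N15 → N19 → N34: 20+6+7+3 = 36
The minimum is 36 via N32 → N5 → N15 → N19 → N34.
So from N32 the first move is to N5.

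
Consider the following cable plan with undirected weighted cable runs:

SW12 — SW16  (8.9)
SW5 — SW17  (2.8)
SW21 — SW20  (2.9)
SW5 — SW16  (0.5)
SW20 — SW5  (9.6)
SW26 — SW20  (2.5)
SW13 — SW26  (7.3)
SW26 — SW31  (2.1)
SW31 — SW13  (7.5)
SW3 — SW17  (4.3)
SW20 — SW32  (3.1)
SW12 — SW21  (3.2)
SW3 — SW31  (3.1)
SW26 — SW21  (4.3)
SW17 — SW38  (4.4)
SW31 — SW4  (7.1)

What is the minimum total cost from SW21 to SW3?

9.5

Settle nodes by increasing distance from SW21:
SW21: 0
SW20: 2.9  (via SW21)
SW12: 3.2  (via SW21)
SW26: 4.3  (via SW21)
SW32: 6  (via SW20)
SW31: 6.4  (via SW26)
SW3: 9.5  (via SW31)
Shortest route: SW21 → SW26 → SW31 → SW3 = 9.5.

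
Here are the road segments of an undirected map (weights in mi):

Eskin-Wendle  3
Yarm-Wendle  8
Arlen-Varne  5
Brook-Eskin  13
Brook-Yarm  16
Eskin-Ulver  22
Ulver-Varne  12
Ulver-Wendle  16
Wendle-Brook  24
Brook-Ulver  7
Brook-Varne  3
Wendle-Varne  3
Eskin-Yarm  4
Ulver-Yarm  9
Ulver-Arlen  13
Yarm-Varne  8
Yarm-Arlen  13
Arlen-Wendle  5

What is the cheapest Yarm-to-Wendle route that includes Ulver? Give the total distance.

Best Yarm to Ulver: Yarm → Ulver costing 9
Best Ulver to Wendle: Ulver → Brook → Varne → Wendle costing 13
Total via Ulver: 9 + 13 = 22 mi.

22 mi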